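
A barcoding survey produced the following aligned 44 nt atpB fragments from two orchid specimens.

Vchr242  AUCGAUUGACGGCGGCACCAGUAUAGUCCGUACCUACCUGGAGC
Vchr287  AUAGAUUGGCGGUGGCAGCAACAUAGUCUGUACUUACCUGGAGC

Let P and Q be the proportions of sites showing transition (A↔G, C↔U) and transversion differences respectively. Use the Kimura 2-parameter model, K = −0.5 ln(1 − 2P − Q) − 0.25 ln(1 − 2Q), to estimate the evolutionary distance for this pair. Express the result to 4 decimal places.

Mismatches occur at site 3 (C/A, transversion), site 9 (A/G, transition), site 13 (C/U, transition), site 18 (C/G, transversion), site 21 (G/A, transition), site 22 (U/C, transition), site 29 (C/U, transition), site 34 (C/U, transition).
Of the 8 differences, 6 transitions and 2 transversions over 44 sites: P = 6/44 = 0.136364, Q = 2/44 = 0.045455.
d = −0.5·ln(0.681817) − 0.25·ln(0.909090) = −0.5·(-0.382994) − 0.25·(-0.095311) = 0.2153.

0.2153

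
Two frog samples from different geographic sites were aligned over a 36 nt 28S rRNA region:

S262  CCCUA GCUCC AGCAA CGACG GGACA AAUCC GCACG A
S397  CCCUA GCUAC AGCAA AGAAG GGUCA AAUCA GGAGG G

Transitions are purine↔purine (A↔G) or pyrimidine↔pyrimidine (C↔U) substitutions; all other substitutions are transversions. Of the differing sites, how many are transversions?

Mismatches occur at site 9 (C/A, transversion), site 16 (C/A, transversion), site 19 (C/A, transversion), site 23 (A/U, transversion), site 30 (C/A, transversion), site 32 (C/G, transversion), site 34 (C/G, transversion), site 36 (A/G, transition).
Of the 8 differences, 1 transition and 7 transversions, so the answer is 7.

7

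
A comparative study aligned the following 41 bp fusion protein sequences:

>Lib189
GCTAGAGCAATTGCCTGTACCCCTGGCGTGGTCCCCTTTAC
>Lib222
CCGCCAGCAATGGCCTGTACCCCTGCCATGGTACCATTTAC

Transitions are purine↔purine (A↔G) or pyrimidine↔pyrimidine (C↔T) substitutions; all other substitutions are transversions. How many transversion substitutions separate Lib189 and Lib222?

8

Mismatches occur at site 1 (G→C, transversion), site 3 (T→G, transversion), site 4 (A→C, transversion), site 5 (G→C, transversion), site 12 (T→G, transversion), site 26 (G→C, transversion), site 28 (G→A, transition), site 33 (C→A, transversion), site 36 (C→A, transversion).
Of the 9 differences, 1 transition and 8 transversions, so the answer is 8.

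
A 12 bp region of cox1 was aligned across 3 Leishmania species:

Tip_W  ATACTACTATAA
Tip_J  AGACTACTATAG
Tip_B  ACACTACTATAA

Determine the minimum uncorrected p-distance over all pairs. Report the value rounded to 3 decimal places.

Pairwise Hamming distances:
  Tip_W vs Tip_J: 2
  Tip_W vs Tip_B: 1
  Tip_J vs Tip_B: 2
The smallest is 1 mismatch, between Tip_W and Tip_B; p = 1/12 = 0.083.

0.083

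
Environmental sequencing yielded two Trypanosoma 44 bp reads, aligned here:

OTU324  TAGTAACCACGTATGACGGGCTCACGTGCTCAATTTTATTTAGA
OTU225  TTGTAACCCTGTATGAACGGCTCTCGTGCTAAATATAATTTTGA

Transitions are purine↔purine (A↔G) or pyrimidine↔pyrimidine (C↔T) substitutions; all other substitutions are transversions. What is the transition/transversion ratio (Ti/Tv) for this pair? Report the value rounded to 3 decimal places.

Differing sites — 2:A/T (Tv); 9:A/C (Tv); 10:C/T (Ti); 17:C/A (Tv); 18:G/C (Tv); 24:A/T (Tv); 31:C/A (Tv); 35:T/A (Tv); 37:T/A (Tv); 42:A/T (Tv).
Of the 10 differences, 1 transition and 9 transversions, so Ti/Tv = 1/9 = 0.111.

0.111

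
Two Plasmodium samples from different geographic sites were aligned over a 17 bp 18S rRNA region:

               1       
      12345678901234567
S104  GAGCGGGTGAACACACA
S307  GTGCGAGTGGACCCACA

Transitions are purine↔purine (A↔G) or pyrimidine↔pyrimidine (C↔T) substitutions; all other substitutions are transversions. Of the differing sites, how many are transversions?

2

Differing sites — 2:A/T (Tv); 6:G/A (Ti); 10:A/G (Ti); 13:A/C (Tv).
Of the 4 differences, 2 transitions and 2 transversions, so the answer is 2.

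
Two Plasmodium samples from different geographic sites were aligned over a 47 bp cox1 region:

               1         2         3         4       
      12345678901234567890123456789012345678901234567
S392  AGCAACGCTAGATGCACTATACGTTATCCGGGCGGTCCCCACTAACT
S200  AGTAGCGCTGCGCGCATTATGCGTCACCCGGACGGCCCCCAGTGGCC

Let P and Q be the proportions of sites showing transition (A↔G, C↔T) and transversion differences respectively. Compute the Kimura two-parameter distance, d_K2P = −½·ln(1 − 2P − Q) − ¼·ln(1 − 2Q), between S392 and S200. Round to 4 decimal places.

The sequences differ at positions 3 (C/T, transition), 5 (A/G, transition), 10 (A/G, transition), 11 (G/C, transversion), 12 (A/G, transition), 13 (T/C, transition), 17 (C/T, transition), 21 (A/G, transition), 25 (T/C, transition), 27 (T/C, transition), 32 (G/A, transition), 36 (T/C, transition), 42 (C/G, transversion), 44 (A/G, transition), 45 (A/G, transition), 47 (T/C, transition).
Of the 16 differences, 14 transitions and 2 transversions over 47 sites: P = 14/47 = 0.297872, Q = 2/47 = 0.042553.
d = −0.5·ln(0.361703) − 0.25·ln(0.914894) = −0.5·(-1.016932) − 0.25·(-0.088947) = 0.5307.

0.5307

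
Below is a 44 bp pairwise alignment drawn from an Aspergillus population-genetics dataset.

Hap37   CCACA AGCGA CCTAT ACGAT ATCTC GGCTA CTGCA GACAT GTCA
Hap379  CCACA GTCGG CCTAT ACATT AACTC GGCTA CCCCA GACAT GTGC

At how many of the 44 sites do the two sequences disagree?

10

The sequences differ at positions 6 (A/G), 7 (G/T), 10 (A/G), 18 (G/A), 19 (A/T), 22 (T/A), 32 (T/C), 33 (G/C), 43 (C/G), 44 (A/C).
That gives 10 mismatches out of 44 aligned sites, so the Hamming distance is 10.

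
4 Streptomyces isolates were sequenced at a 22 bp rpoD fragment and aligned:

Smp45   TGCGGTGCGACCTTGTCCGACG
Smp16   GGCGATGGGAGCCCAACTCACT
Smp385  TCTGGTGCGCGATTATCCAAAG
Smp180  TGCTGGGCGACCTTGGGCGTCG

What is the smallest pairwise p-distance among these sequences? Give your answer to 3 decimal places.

0.227

Pairwise Hamming distances:
  Smp45 vs Smp16: 11
  Smp45 vs Smp385: 8
  Smp45 vs Smp180: 5
  Smp16 vs Smp385: 14
  Smp16 vs Smp180: 15
  Smp385 vs Smp180: 13
The smallest is 5 mismatches, between Smp45 and Smp180; p = 5/22 = 0.227.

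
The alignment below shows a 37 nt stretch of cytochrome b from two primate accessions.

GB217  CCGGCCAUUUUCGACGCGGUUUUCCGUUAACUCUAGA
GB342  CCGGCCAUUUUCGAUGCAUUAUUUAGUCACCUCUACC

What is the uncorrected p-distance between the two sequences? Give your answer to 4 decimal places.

0.2703

Differing sites — 15:C/U; 18:G/A; 19:G/U; 21:U/A; 24:C/U; 25:C/A; 28:U/C; 30:A/C; 36:G/C; 37:A/C.
There are 10 differences over 37 sites, so p = 10/37 = 0.2703.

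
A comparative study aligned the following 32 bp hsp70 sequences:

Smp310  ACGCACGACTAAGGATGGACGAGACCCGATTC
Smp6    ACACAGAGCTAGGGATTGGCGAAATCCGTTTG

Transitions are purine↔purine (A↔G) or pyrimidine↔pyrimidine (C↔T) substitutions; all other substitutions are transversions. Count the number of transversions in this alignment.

The sequences differ at positions 3 (G/A, transition), 6 (C/G, transversion), 7 (G/A, transition), 8 (A/G, transition), 12 (A/G, transition), 17 (G/T, transversion), 19 (A/G, transition), 23 (G/A, transition), 25 (C/T, transition), 29 (A/T, transversion), 32 (C/G, transversion).
Of the 11 differences, 7 transitions and 4 transversions, so the answer is 4.

4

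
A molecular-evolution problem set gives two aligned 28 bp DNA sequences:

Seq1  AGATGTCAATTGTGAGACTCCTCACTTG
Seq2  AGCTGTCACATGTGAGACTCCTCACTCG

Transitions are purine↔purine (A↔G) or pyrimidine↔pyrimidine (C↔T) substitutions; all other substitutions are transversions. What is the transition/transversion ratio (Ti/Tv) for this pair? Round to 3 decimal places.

0.333

The sequences differ at positions 3 (A/C, transversion), 9 (A/C, transversion), 10 (T/A, transversion), 27 (T/C, transition).
Of the 4 differences, 1 transition and 3 transversions, so Ti/Tv = 1/3 = 0.333.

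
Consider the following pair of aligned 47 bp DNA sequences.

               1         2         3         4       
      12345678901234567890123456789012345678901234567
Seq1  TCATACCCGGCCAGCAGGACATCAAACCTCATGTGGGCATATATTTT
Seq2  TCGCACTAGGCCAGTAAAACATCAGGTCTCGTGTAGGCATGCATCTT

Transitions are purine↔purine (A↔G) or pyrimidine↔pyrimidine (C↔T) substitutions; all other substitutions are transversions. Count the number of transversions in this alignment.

1

Differing sites — 3:A/G (Ti); 4:T/C (Ti); 7:C/T (Ti); 8:C/A (Tv); 15:C/T (Ti); 17:G/A (Ti); 18:G/A (Ti); 25:A/G (Ti); 26:A/G (Ti); 27:C/T (Ti); 31:A/G (Ti); 35:G/A (Ti); 41:A/G (Ti); 42:T/C (Ti); 45:T/C (Ti).
Of the 15 differences, 14 transitions and 1 transversion, so the answer is 1.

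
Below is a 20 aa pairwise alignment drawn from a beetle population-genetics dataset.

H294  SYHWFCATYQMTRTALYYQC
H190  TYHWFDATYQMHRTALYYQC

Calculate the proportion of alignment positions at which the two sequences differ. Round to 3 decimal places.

Mismatches occur at site 1 (S→T), site 6 (C→D), site 12 (T→H).
There are 3 differences over 20 sites, so p = 3/20 = 0.150.

0.150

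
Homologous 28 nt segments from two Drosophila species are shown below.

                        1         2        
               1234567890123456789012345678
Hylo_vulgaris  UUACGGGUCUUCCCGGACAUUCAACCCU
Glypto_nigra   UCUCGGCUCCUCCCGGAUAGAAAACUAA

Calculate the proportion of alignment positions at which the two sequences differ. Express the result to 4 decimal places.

The sequences differ at positions 2 (U/C), 3 (A/U), 7 (G/C), 10 (U/C), 18 (C/U), 20 (U/G), 21 (U/A), 22 (C/A), 26 (C/U), 27 (C/A), 28 (U/A).
There are 11 differences over 28 sites, so p = 11/28 = 0.3929.

0.3929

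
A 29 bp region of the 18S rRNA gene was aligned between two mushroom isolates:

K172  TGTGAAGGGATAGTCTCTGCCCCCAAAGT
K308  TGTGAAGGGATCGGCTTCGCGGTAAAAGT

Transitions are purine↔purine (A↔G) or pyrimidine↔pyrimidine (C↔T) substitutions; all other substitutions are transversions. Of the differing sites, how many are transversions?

5

Differing sites — 12:A/C (Tv); 14:T/G (Tv); 17:C/T (Ti); 18:T/C (Ti); 21:C/G (Tv); 22:C/G (Tv); 23:C/T (Ti); 24:C/A (Tv).
Of the 8 differences, 3 transitions and 5 transversions, so the answer is 5.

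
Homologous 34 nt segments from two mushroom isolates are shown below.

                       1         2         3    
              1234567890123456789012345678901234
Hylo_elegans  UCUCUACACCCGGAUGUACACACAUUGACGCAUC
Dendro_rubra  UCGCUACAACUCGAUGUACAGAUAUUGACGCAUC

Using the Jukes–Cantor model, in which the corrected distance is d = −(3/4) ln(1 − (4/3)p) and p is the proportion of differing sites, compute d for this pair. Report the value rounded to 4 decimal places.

0.2012

Mismatches occur at site 3 (U→G), site 9 (C→A), site 11 (C→U), site 12 (G→C), site 21 (C→G), site 23 (C→U).
p = 6/34 = 0.176471.
d = −0.75 · ln(1 − (4/3)·0.176471) = −0.75 · ln(0.764705) = −0.75 · (-0.268265) = 0.2012.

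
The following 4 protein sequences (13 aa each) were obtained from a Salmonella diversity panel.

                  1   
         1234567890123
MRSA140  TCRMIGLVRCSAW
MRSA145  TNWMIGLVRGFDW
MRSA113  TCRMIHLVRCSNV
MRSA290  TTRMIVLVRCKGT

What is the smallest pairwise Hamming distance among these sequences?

3

Pairwise Hamming distances:
  MRSA140 vs MRSA145: 5
  MRSA140 vs MRSA113: 3
  MRSA140 vs MRSA290: 5
  MRSA145 vs MRSA113: 7
  MRSA145 vs MRSA290: 7
  MRSA113 vs MRSA290: 5
The smallest is 3, between MRSA140 and MRSA113.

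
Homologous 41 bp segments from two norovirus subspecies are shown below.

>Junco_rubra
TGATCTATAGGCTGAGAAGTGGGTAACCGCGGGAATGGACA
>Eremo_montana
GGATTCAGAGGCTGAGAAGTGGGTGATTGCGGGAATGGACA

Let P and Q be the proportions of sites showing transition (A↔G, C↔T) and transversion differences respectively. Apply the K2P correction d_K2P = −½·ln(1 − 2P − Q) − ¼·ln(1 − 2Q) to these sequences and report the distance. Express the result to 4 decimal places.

0.1988

Differing sites — 1:T/G (Tv); 5:C/T (Ti); 6:T/C (Ti); 8:T/G (Tv); 25:A/G (Ti); 27:C/T (Ti); 28:C/T (Ti).
Of the 7 differences, 5 transitions and 2 transversions over 41 sites: P = 5/41 = 0.121951, Q = 2/41 = 0.048780.
d = −0.5·ln(0.707318) − 0.25·ln(0.902440) = −0.5·(-0.346275) − 0.25·(-0.102653) = 0.1988.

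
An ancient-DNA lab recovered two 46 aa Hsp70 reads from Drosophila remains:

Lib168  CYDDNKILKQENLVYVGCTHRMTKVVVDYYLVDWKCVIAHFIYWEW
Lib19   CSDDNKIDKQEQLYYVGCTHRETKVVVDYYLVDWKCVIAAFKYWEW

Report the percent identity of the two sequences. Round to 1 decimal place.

84.8%

The sequences differ at positions 2 (Y/S), 8 (L/D), 12 (N/Q), 14 (V/Y), 22 (M/E), 40 (H/A), 42 (I/K).
39 of the 46 sites match, so the percent identity is 39/46 × 100 = 84.8%.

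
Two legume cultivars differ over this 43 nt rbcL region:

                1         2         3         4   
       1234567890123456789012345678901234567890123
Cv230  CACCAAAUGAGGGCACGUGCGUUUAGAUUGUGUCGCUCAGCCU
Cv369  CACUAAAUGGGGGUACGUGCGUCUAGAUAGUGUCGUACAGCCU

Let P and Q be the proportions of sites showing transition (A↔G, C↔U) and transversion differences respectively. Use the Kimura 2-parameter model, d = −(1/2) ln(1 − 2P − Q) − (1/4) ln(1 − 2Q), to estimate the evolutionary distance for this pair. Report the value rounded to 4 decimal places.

0.1880

Mismatches occur at site 4 (C↔U, transition), site 10 (A↔G, transition), site 14 (C↔U, transition), site 23 (U↔C, transition), site 29 (U↔A, transversion), site 36 (C↔U, transition), site 37 (U↔A, transversion).
Of the 7 differences, 5 transitions and 2 transversions over 43 sites: P = 5/43 = 0.116279, Q = 2/43 = 0.046512.
d = −0.5·ln(0.720930) − 0.25·ln(0.906976) = −0.5·(-0.327213) − 0.25·(-0.097639) = 0.1880.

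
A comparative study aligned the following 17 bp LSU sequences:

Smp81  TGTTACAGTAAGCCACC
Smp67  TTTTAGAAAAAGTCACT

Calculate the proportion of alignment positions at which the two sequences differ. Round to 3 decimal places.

Mismatches occur at site 2 (G↔T), site 6 (C↔G), site 8 (G↔A), site 9 (T↔A), site 13 (C↔T), site 17 (C↔T).
There are 6 differences over 17 sites, so p = 6/17 = 0.353.

0.353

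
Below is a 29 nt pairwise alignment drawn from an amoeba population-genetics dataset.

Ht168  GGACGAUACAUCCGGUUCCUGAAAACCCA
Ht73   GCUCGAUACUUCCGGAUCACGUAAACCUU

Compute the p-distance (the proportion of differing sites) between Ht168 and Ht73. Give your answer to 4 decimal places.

Mismatches occur at site 2 (G/C), site 3 (A/U), site 10 (A/U), site 16 (U/A), site 19 (C/A), site 20 (U/C), site 22 (A/U), site 28 (C/U), site 29 (A/U).
There are 9 differences over 29 sites, so p = 9/29 = 0.3103.

0.3103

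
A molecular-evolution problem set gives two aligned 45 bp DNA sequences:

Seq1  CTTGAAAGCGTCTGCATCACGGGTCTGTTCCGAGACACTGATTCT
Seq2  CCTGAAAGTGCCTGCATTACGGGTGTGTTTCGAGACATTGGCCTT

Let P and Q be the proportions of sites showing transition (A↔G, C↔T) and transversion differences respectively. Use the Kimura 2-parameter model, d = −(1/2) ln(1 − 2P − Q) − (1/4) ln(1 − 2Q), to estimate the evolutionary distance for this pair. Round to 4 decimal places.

0.3257

Differing sites — 2:T/C (Ti); 9:C/T (Ti); 11:T/C (Ti); 18:C/T (Ti); 25:C/G (Tv); 30:C/T (Ti); 38:C/T (Ti); 41:A/G (Ti); 42:T/C (Ti); 43:T/C (Ti); 44:C/T (Ti).
Of the 11 differences, 10 transitions and 1 transversion over 45 sites: P = 10/45 = 0.222222, Q = 1/45 = 0.022222.
d = −0.5·ln(0.533334) − 0.25·ln(0.955556) = −0.5·(-0.628607) − 0.25·(-0.045462) = 0.3257.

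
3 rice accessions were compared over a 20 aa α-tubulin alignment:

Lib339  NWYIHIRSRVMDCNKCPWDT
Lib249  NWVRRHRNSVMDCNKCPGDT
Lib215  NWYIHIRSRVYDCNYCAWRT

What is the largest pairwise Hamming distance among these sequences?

Pairwise Hamming distances:
  Lib339 vs Lib249: 7
  Lib339 vs Lib215: 4
  Lib249 vs Lib215: 11
The largest is 11, between Lib249 and Lib215.

11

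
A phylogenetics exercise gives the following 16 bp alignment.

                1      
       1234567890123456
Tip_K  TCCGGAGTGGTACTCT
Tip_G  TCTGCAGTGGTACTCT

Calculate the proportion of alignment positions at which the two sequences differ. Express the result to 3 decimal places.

0.125

The sequences differ at positions 3 (C/T), 5 (G/C).
There are 2 differences over 16 sites, so p = 2/16 = 0.125.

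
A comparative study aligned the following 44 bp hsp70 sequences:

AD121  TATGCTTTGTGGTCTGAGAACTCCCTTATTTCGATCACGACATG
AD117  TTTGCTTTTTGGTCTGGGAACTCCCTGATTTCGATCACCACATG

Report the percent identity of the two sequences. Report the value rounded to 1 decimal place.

Differing sites — 2:A/T; 9:G/T; 17:A/G; 27:T/G; 39:G/C.
39 of the 44 sites match, so the percent identity is 39/44 × 100 = 88.6%.

88.6%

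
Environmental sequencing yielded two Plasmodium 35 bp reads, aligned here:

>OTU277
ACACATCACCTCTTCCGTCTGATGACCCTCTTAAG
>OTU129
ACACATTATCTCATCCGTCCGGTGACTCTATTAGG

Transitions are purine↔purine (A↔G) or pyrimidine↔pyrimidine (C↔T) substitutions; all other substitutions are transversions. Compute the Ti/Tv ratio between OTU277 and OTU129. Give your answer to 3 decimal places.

3.000

Mismatches occur at site 7 (C→T, transition), site 9 (C→T, transition), site 13 (T→A, transversion), site 20 (T→C, transition), site 22 (A→G, transition), site 27 (C→T, transition), site 30 (C→A, transversion), site 34 (A→G, transition).
Of the 8 differences, 6 transitions and 2 transversions, so Ti/Tv = 6/2 = 3.000.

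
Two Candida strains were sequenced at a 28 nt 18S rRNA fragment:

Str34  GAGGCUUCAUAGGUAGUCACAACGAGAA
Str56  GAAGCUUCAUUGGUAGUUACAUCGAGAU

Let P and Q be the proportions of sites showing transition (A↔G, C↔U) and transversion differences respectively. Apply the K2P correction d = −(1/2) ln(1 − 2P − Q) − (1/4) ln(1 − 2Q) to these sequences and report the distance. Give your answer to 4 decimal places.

0.2041

Differing sites — 3:G/A (Ti); 11:A/U (Tv); 18:C/U (Ti); 22:A/U (Tv); 28:A/U (Tv).
Of the 5 differences, 2 transitions and 3 transversions over 28 sites: P = 2/28 = 0.071429, Q = 3/28 = 0.107143.
d = −0.5·ln(0.749999) − 0.25·ln(0.785714) = −0.5·(-0.287683) − 0.25·(-0.241162) = 0.2041.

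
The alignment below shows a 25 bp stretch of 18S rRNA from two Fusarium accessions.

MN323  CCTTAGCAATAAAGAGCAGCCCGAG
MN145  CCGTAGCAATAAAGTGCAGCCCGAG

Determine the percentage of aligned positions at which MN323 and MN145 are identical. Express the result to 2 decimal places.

92.00%

Differing sites — 3:T/G; 15:A/T.
23 of the 25 sites match, so the percent identity is 23/25 × 100 = 92.00%.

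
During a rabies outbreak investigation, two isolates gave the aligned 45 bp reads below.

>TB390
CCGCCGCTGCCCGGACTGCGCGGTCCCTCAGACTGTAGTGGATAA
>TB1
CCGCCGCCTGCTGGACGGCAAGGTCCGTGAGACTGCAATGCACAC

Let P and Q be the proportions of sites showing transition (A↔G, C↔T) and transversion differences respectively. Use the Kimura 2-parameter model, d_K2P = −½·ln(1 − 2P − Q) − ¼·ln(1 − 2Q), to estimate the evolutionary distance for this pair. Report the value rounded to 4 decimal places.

0.4037

The sequences differ at positions 8 (T/C, transition), 9 (G/T, transversion), 10 (C/G, transversion), 12 (C/T, transition), 17 (T/G, transversion), 20 (G/A, transition), 21 (C/A, transversion), 27 (C/G, transversion), 29 (C/G, transversion), 36 (T/C, transition), 38 (G/A, transition), 41 (G/C, transversion), 43 (T/C, transition), 45 (A/C, transversion).
Of the 14 differences, 6 transitions and 8 transversions over 45 sites: P = 6/45 = 0.133333, Q = 8/45 = 0.177778.
d = −0.5·ln(0.555556) − 0.25·ln(0.644444) = −0.5·(-0.587786) − 0.25·(-0.439367) = 0.4037.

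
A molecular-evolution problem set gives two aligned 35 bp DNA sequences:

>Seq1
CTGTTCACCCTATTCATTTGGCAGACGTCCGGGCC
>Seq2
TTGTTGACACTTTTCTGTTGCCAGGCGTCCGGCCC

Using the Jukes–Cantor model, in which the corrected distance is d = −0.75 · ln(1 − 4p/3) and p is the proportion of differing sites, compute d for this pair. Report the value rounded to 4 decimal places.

0.3149

Mismatches occur at site 1 (C/T), site 6 (C/G), site 9 (C/A), site 12 (A/T), site 16 (A/T), site 17 (T/G), site 21 (G/C), site 25 (A/G), site 33 (G/C).
p = 9/35 = 0.257143.
d = −0.75 · ln(1 − (4/3)·0.257143) = −0.75 · ln(0.657143) = −0.75 · (-0.419854) = 0.3149.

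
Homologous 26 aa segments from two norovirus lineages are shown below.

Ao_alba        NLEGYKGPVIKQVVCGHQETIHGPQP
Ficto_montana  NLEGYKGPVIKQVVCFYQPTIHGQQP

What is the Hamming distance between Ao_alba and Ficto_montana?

4

Mismatches occur at site 16 (G/F), site 17 (H/Y), site 19 (E/P), site 24 (P/Q).
That gives 4 mismatches out of 26 aligned sites, so the Hamming distance is 4.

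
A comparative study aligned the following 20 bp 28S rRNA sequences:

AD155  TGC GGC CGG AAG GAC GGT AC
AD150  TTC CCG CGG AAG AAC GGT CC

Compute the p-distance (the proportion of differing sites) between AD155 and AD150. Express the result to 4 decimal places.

0.3000

Mismatches occur at site 2 (G↔T), site 4 (G↔C), site 5 (G↔C), site 6 (C↔G), site 13 (G↔A), site 19 (A↔C).
There are 6 differences over 20 sites, so p = 6/20 = 0.3000.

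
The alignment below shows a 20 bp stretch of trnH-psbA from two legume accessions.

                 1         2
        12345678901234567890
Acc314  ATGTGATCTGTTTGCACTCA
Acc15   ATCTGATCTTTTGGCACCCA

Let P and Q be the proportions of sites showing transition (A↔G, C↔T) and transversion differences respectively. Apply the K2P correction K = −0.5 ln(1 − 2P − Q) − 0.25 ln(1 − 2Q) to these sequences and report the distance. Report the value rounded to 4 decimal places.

0.2330

Differing sites — 3:G/C (Tv); 10:G/T (Tv); 13:T/G (Tv); 18:T/C (Ti).
Of the 4 differences, 1 transition and 3 transversions over 20 sites: P = 1/20 = 0.050000, Q = 3/20 = 0.150000.
d = −0.5·ln(0.750000) − 0.25·ln(0.700000) = −0.5·(-0.287682) − 0.25·(-0.356675) = 0.2330.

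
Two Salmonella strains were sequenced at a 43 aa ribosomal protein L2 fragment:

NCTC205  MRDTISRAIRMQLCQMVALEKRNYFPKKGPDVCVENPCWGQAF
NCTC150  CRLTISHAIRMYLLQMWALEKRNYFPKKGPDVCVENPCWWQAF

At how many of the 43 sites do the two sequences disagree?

7

Differing sites — 1:M/C; 3:D/L; 7:R/H; 12:Q/Y; 14:C/L; 17:V/W; 40:G/W.
That gives 7 mismatches out of 43 aligned sites, so the Hamming distance is 7.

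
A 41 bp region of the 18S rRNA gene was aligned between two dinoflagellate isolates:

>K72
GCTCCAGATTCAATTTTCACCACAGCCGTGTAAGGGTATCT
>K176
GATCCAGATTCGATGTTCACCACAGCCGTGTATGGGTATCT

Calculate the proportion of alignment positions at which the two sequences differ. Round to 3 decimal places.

0.098

Mismatches occur at site 2 (C↔A), site 12 (A↔G), site 15 (T↔G), site 33 (A↔T).
There are 4 differences over 41 sites, so p = 4/41 = 0.098.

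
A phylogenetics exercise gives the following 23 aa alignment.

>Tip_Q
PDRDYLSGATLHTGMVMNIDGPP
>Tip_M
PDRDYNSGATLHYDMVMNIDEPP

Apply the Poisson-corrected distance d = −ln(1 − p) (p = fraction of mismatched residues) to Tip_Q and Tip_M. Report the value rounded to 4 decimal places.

Differing sites — 6:L/N; 13:T/Y; 14:G/D; 21:G/E.
p = 4/23 = 0.173913.
d = −ln(1 − 0.173913) = −ln(0.826087) = 0.1911.

0.1911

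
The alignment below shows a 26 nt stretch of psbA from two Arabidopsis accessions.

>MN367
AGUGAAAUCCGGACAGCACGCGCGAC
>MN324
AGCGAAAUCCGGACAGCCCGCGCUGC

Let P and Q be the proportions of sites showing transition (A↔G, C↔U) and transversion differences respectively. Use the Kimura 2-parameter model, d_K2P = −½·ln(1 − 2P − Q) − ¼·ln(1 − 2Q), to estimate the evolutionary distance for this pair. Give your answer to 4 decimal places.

0.1729

Differing sites — 3:U/C (Ti); 18:A/C (Tv); 24:G/U (Tv); 25:A/G (Ti).
Of the 4 differences, 2 transitions and 2 transversions over 26 sites: P = 2/26 = 0.076923, Q = 2/26 = 0.076923.
d = −0.5·ln(0.769231) − 0.25·ln(0.846154) = −0.5·(-0.262364) − 0.25·(-0.167054) = 0.1729.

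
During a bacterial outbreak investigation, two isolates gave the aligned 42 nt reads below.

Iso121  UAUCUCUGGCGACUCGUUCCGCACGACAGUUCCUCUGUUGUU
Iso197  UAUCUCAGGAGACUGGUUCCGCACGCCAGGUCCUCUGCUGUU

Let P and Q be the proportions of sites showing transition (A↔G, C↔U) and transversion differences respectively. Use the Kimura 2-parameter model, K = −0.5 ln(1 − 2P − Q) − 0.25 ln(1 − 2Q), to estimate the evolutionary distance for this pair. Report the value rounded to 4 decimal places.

0.1591

Differing sites — 7:U/A (Tv); 10:C/A (Tv); 15:C/G (Tv); 26:A/C (Tv); 30:U/G (Tv); 38:U/C (Ti).
Of the 6 differences, 1 transition and 5 transversions over 42 sites: P = 1/42 = 0.023810, Q = 5/42 = 0.119048.
d = −0.5·ln(0.833332) − 0.25·ln(0.761904) = −0.5·(-0.182323) − 0.25·(-0.271935) = 0.1591.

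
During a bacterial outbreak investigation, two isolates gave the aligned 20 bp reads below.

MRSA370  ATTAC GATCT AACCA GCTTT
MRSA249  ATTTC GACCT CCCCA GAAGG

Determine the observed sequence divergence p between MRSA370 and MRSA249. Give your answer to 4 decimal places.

0.4000

Mismatches occur at site 4 (A→T), site 8 (T→C), site 11 (A→C), site 12 (A→C), site 17 (C→A), site 18 (T→A), site 19 (T→G), site 20 (T→G).
There are 8 differences over 20 sites, so p = 8/20 = 0.4000.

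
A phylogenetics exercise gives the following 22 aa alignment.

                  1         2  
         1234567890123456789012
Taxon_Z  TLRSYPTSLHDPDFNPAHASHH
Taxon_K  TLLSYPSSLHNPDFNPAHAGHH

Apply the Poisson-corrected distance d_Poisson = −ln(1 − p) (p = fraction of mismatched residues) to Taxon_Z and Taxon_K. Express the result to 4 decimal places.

0.2007

The sequences differ at positions 3 (R/L), 7 (T/S), 11 (D/N), 20 (S/G).
p = 4/22 = 0.181818.
d = −ln(1 − 0.181818) = −ln(0.818182) = 0.2007.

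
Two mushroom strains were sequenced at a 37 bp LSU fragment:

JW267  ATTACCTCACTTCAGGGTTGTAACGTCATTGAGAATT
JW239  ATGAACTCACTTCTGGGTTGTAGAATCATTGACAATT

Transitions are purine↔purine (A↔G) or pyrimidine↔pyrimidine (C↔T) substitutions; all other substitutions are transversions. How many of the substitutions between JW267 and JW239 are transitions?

The sequences differ at positions 3 (T/G, transversion), 5 (C/A, transversion), 14 (A/T, transversion), 23 (A/G, transition), 24 (C/A, transversion), 25 (G/A, transition), 33 (G/C, transversion).
Of the 7 differences, 2 transitions and 5 transversions, so the answer is 2.

2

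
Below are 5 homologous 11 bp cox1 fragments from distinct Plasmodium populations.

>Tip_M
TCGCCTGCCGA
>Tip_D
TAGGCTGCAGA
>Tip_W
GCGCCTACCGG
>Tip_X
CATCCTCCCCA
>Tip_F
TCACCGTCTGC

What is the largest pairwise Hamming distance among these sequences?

8

Pairwise Hamming distances:
  Tip_M vs Tip_D: 3
  Tip_M vs Tip_W: 3
  Tip_M vs Tip_X: 5
  Tip_M vs Tip_F: 5
  Tip_D vs Tip_W: 6
  Tip_D vs Tip_X: 6
  Tip_D vs Tip_F: 7
  Tip_W vs Tip_X: 6
  Tip_W vs Tip_F: 6
  Tip_X vs Tip_F: 8
The largest is 8, between Tip_X and Tip_F.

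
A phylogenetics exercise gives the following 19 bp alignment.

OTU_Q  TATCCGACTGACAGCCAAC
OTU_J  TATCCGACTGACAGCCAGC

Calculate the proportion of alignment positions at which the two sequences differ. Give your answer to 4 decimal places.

0.0526

The sequences differ at position 18 (A/G).
There are 1 differences over 19 sites, so p = 1/19 = 0.0526.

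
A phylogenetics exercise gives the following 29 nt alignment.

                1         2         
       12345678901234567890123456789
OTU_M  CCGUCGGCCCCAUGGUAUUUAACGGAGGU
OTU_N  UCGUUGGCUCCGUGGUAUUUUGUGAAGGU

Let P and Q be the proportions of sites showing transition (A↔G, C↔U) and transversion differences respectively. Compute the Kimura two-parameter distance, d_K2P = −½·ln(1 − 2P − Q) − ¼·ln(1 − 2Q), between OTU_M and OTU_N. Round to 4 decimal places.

0.3820

Differing sites — 1:C/U (Ti); 5:C/U (Ti); 9:C/U (Ti); 12:A/G (Ti); 21:A/U (Tv); 22:A/G (Ti); 23:C/U (Ti); 25:G/A (Ti).
Of the 8 differences, 7 transitions and 1 transversion over 29 sites: P = 7/29 = 0.241379, Q = 1/29 = 0.034483.
d = −0.5·ln(0.482759) − 0.25·ln(0.931034) = −0.5·(-0.728238) − 0.25·(-0.071459) = 0.3820.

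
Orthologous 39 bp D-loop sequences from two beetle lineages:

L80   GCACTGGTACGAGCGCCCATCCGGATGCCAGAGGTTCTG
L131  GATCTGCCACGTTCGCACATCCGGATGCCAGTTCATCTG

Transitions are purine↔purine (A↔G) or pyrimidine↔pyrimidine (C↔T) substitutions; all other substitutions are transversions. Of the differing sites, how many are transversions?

10

Mismatches occur at site 2 (C→A, transversion), site 3 (A→T, transversion), site 7 (G→C, transversion), site 8 (T→C, transition), site 12 (A→T, transversion), site 13 (G→T, transversion), site 17 (C→A, transversion), site 32 (A→T, transversion), site 33 (G→T, transversion), site 34 (G→C, transversion), site 35 (T→A, transversion).
Of the 11 differences, 1 transition and 10 transversions, so the answer is 10.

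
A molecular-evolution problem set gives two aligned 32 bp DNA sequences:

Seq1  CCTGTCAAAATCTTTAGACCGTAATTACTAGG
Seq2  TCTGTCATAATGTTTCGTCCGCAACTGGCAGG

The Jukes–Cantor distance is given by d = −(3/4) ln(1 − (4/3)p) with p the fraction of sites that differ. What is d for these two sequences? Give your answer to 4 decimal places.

Mismatches occur at site 1 (C/T), site 8 (A/T), site 12 (C/G), site 16 (A/C), site 18 (A/T), site 22 (T/C), site 25 (T/C), site 27 (A/G), site 28 (C/G), site 29 (T/C).
p = 10/32 = 0.312500.
d = −0.75 · ln(1 − (4/3)·0.312500) = −0.75 · ln(0.583333) = −0.75 · (-0.538997) = 0.4042.

0.4042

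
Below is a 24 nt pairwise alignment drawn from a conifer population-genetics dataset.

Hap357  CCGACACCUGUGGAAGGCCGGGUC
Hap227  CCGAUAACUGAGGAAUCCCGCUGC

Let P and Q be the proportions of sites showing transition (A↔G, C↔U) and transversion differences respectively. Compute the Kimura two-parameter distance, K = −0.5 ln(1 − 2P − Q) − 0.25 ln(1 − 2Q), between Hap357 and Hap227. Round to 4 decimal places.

The sequences differ at positions 5 (C/U, transition), 7 (C/A, transversion), 11 (U/A, transversion), 16 (G/U, transversion), 17 (G/C, transversion), 21 (G/C, transversion), 22 (G/U, transversion), 23 (U/G, transversion).
Of the 8 differences, 1 transition and 7 transversions over 24 sites: P = 1/24 = 0.041667, Q = 7/24 = 0.291667.
d = −0.5·ln(0.624999) − 0.25·ln(0.416666) = −0.5·(-0.470005) − 0.25·(-0.875470) = 0.4539.

0.4539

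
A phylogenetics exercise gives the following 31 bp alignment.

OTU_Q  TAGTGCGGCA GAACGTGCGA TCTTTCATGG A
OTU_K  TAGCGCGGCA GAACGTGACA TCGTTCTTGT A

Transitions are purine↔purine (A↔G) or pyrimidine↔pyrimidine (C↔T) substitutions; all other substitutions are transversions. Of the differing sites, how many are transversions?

5

Mismatches occur at site 4 (T→C, transition), site 18 (C→A, transversion), site 19 (G→C, transversion), site 23 (T→G, transversion), site 27 (A→T, transversion), site 30 (G→T, transversion).
Of the 6 differences, 1 transition and 5 transversions, so the answer is 5.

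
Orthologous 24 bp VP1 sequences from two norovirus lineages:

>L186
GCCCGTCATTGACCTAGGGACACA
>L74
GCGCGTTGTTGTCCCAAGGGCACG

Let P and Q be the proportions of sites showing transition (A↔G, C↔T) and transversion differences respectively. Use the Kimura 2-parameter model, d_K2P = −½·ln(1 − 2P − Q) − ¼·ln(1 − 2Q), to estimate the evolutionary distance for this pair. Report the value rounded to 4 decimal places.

0.4833

Mismatches occur at site 3 (C/G, transversion), site 7 (C/T, transition), site 8 (A/G, transition), site 12 (A/T, transversion), site 15 (T/C, transition), site 17 (G/A, transition), site 20 (A/G, transition), site 24 (A/G, transition).
Of the 8 differences, 6 transitions and 2 transversions over 24 sites: P = 6/24 = 0.250000, Q = 2/24 = 0.083333.
d = −0.5·ln(0.416667) − 0.25·ln(0.833334) = −0.5·(-0.875468) − 0.25·(-0.182321) = 0.4833.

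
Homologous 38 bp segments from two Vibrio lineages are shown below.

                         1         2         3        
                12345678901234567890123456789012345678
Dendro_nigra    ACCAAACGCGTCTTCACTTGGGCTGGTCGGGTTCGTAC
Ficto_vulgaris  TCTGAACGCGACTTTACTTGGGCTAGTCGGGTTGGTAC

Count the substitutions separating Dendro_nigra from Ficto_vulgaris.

The sequences differ at positions 1 (A/T), 3 (C/T), 4 (A/G), 11 (T/A), 15 (C/T), 25 (G/A), 34 (C/G).
That gives 7 mismatches out of 38 aligned sites, so the Hamming distance is 7.

7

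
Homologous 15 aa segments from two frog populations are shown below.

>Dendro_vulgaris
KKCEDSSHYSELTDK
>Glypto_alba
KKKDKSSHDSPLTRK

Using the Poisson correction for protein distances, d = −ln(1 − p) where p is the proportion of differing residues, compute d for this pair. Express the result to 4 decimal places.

The sequences differ at positions 3 (C/K), 4 (E/D), 5 (D/K), 9 (Y/D), 11 (E/P), 14 (D/R).
p = 6/15 = 0.400000.
d = −ln(1 − 0.400000) = −ln(0.600000) = 0.5108.

0.5108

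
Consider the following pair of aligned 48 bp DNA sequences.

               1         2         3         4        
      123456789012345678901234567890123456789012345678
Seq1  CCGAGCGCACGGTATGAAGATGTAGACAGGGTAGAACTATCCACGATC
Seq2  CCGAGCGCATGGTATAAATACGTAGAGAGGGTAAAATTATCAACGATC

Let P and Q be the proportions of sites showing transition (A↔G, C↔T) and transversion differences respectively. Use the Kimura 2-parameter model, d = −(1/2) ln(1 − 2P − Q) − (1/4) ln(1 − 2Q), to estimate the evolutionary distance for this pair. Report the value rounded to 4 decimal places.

Mismatches occur at site 10 (C↔T, transition), site 16 (G↔A, transition), site 19 (G↔T, transversion), site 21 (T↔C, transition), site 27 (C↔G, transversion), site 34 (G↔A, transition), site 37 (C↔T, transition), site 42 (C↔A, transversion).
Of the 8 differences, 5 transitions and 3 transversions over 48 sites: P = 5/48 = 0.104167, Q = 3/48 = 0.062500.
d = −0.5·ln(0.729166) − 0.25·ln(0.875000) = −0.5·(-0.315854) − 0.25·(-0.133531) = 0.1913.

0.1913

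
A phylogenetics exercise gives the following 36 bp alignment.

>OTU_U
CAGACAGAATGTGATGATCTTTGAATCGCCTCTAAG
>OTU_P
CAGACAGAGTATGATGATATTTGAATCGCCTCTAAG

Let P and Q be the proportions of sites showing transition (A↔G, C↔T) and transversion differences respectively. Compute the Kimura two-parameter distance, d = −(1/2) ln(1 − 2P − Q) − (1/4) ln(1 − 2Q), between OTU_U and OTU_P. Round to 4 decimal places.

Mismatches occur at site 9 (A/G, transition), site 11 (G/A, transition), site 19 (C/A, transversion).
Of the 3 differences, 2 transitions and 1 transversion over 36 sites: P = 2/36 = 0.055556, Q = 1/36 = 0.027778.
d = −0.5·ln(0.861110) − 0.25·ln(0.944444) = −0.5·(-0.149533) − 0.25·(-0.057159) = 0.0891.

0.0891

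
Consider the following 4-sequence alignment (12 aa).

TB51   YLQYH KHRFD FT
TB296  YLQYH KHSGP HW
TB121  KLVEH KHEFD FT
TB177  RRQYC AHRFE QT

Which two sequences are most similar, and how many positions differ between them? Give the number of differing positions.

Pairwise Hamming distances:
  TB51 vs TB296: 5
  TB51 vs TB121: 4
  TB51 vs TB177: 6
  TB296 vs TB121: 8
  TB296 vs TB177: 9
  TB121 vs TB177: 9
The smallest is 4, between TB51 and TB121.

4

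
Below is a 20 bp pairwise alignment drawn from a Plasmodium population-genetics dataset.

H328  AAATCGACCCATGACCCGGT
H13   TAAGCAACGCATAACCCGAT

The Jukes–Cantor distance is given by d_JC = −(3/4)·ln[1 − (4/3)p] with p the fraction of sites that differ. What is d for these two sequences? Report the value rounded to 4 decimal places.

Mismatches occur at site 1 (A↔T), site 4 (T↔G), site 6 (G↔A), site 9 (C↔G), site 13 (G↔A), site 19 (G↔A).
p = 6/20 = 0.300000.
d = −0.75 · ln(1 − (4/3)·0.300000) = −0.75 · ln(0.600000) = −0.75 · (-0.510826) = 0.3831.

0.3831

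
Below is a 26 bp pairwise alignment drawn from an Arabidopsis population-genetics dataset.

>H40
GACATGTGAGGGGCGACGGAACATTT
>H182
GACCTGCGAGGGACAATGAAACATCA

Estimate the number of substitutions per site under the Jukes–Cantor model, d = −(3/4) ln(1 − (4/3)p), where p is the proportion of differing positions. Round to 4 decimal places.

Differing sites — 4:A/C; 7:T/C; 13:G/A; 15:G/A; 17:C/T; 19:G/A; 25:T/C; 26:T/A.
p = 8/26 = 0.307692.
d = −0.75 · ln(1 − (4/3)·0.307692) = −0.75 · ln(0.589744) = −0.75 · (-0.528067) = 0.3961.

0.3961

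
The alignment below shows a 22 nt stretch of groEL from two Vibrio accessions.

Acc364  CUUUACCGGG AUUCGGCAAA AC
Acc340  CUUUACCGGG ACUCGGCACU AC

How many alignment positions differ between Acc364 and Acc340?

3

Mismatches occur at site 12 (U→C), site 19 (A→C), site 20 (A→U).
That gives 3 mismatches out of 22 aligned sites, so the Hamming distance is 3.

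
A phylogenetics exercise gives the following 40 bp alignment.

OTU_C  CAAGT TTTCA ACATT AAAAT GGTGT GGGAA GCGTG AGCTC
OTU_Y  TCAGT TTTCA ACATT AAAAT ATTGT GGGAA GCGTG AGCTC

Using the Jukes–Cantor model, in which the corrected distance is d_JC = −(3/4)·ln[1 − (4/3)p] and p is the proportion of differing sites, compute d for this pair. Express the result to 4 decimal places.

0.1073

Mismatches occur at site 1 (C/T), site 2 (A/C), site 21 (G/A), site 22 (G/T).
p = 4/40 = 0.100000.
d = −0.75 · ln(1 − (4/3)·0.100000) = −0.75 · ln(0.866667) = −0.75 · (-0.143100) = 0.1073.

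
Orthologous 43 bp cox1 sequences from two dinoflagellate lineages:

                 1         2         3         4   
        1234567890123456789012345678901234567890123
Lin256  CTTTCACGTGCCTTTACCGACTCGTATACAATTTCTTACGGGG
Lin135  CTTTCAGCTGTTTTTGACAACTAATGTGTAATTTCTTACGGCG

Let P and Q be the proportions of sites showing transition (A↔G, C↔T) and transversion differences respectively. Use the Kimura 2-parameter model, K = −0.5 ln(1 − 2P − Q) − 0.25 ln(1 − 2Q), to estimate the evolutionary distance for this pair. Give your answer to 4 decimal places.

0.4013

The sequences differ at positions 7 (C/G, transversion), 8 (G/C, transversion), 11 (C/T, transition), 12 (C/T, transition), 16 (A/G, transition), 17 (C/A, transversion), 19 (G/A, transition), 23 (C/A, transversion), 24 (G/A, transition), 26 (A/G, transition), 28 (A/G, transition), 29 (C/T, transition), 42 (G/C, transversion).
Of the 13 differences, 8 transitions and 5 transversions over 43 sites: P = 8/43 = 0.186047, Q = 5/43 = 0.116279.
d = −0.5·ln(0.511627) − 0.25·ln(0.767442) = −0.5·(-0.670159) − 0.25·(-0.264692) = 0.4013.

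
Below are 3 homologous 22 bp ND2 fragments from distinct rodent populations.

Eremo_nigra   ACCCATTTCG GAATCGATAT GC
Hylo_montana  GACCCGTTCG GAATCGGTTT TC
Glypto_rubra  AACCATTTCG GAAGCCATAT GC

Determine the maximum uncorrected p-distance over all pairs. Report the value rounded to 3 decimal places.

Pairwise Hamming distances:
  Eremo_nigra vs Hylo_montana: 7
  Eremo_nigra vs Glypto_rubra: 3
  Hylo_montana vs Glypto_rubra: 8
The largest is 8 mismatches, between Hylo_montana and Glypto_rubra; p = 8/22 = 0.364.

0.364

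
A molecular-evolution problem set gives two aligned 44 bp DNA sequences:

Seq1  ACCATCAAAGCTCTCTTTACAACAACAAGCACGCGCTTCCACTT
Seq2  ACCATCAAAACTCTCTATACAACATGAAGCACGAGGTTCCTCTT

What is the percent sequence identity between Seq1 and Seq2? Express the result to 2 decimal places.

84.09%

Differing sites — 10:G/A; 17:T/A; 25:A/T; 26:C/G; 34:C/A; 36:C/G; 41:A/T.
37 of the 44 sites match, so the percent identity is 37/44 × 100 = 84.09%.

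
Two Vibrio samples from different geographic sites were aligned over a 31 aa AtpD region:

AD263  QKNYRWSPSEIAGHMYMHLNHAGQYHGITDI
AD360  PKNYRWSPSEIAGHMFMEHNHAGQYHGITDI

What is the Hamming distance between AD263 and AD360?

The sequences differ at positions 1 (Q/P), 16 (Y/F), 18 (H/E), 19 (L/H).
That gives 4 mismatches out of 31 aligned sites, so the Hamming distance is 4.

4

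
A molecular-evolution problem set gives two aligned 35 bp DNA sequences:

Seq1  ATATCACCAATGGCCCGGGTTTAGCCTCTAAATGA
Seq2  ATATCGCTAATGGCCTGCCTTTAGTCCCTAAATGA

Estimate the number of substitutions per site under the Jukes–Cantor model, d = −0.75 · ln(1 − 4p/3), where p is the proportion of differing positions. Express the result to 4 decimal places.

The sequences differ at positions 6 (A/G), 8 (C/T), 16 (C/T), 18 (G/C), 19 (G/C), 25 (C/T), 27 (T/C).
p = 7/35 = 0.200000.
d = −0.75 · ln(1 − (4/3)·0.200000) = −0.75 · ln(0.733333) = −0.75 · (-0.310155) = 0.2326.

0.2326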